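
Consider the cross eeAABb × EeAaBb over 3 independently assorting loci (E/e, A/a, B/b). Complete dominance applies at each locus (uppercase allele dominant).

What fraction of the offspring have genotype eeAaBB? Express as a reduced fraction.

eeAABb gametes: eAB×4, eAb×4
EeAaBb gametes: EAB×1, EAb×1, EaB×1, Eab×1, eAB×1, eAb×1, eaB×1, eab×1
eeAABb×EeAaBb grid (8·8=64): EeAABB=4 EeAABb=8 EeAAbb=4 EeAaBB=4 EeAaBb=8 EeAabb=4 eeAABB=4 eeAABb=8 eeAAbb=4 eeAaBB=4 eeAaBb=8 eeAabb=4
eeAaBB hits 4/64; gcd=4; 4÷4/64÷4 = 1/16

P(eeAaBB) = 1/16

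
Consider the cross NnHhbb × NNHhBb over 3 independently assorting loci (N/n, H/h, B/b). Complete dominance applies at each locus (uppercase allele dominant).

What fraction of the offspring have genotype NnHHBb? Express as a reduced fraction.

NnHhbb gametes: NHb×2, Nhb×2, nHb×2, nhb×2
NNHhBb gametes: NHB×2, NHb×2, NhB×2, Nhb×2
NnHhbb×NNHhBb grid (8·8=64): NNHHBb=4 NNHHbb=4 NNHhBb=8 NNHhbb=8 NNhhBb=4 NNhhbb=4 NnHHBb=4 NnHHbb=4 NnHhBb=8 NnHhbb=8 NnhhBb=4 Nnhhbb=4
NnHHBb hits 4/64; gcd=4; 4÷4/64÷4 = 1/16

P(NnHHBb) = 1/16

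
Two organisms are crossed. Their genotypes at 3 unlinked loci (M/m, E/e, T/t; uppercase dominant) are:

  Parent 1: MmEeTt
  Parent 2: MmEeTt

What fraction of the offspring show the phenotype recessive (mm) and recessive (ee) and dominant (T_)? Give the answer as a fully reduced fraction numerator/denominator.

MmEeTt gametes: MET×1, MEt×1, MeT×1, Met×1, mET×1, mEt×1, meT×1, met×1
MmEeTt gametes: MET×1, MEt×1, MeT×1, Met×1, mET×1, mEt×1, meT×1, met×1
MmEeTt×MmEeTt grid (8·8=64): MMEETT=1 MMEETt=2 MMEEtt=1 MMEeTT=2 MMEeTt=4 MMEett=2 MMeeTT=1 MMeeTt=2 MMeett=1 MmEETT=2 MmEETt=4 MmEEtt=2 MmEeTT=4 MmEeTt=8 MmEett=4 MmeeTT=2 MmeeTt=4 Mmeett=2 mmEETT=1 mmEETt=2 mmEEtt=1 mmEeTT=2 mmEeTt=4 mmEett=2 mmeeTT=1 mmeeTt=2 mmeett=1
mm ee T_ hits 3/64; gcd=1; 3÷1/64÷1 = 3/64

P(mm ee T_) = 3/64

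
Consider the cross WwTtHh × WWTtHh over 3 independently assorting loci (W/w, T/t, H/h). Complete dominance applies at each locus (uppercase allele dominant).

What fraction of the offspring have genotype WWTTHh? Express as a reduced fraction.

P(WWTTHh) = 1/16

WwTtHh gametes: WTH×1, WTh×1, WtH×1, Wth×1, wTH×1, wTh×1, wtH×1, wth×1
WWTtHh gametes: WTH×2, WTh×2, WtH×2, Wth×2
WwTtHh×WWTtHh grid (8·8=64): WWTTHH=2 WWTTHh=4 WWTThh=2 WWTtHH=4 WWTtHh=8 WWTthh=4 WWttHH=2 WWttHh=4 WWtthh=2 WwTTHH=2 WwTTHh=4 WwTThh=2 WwTtHH=4 WwTtHh=8 WwTthh=4 WwttHH=2 WwttHh=4 Wwtthh=2
WWTTHh hits 4/64; gcd=4; 4÷4/64÷4 = 1/16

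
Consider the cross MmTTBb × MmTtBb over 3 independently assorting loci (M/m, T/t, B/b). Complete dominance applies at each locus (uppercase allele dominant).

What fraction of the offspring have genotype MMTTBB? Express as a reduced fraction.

MmTTBb gametes: MTB×2, MTb×2, mTB×2, mTb×2
MmTtBb gametes: MTB×1, MTb×1, MtB×1, Mtb×1, mTB×1, mTb×1, mtB×1, mtb×1
MmTTBb×MmTtBb grid (8·8=64): MMTTBB=2 MMTTBb=4 MMTTbb=2 MMTtBB=2 MMTtBb=4 MMTtbb=2 MmTTBB=4 MmTTBb=8 MmTTbb=4 MmTtBB=4 MmTtBb=8 MmTtbb=4 mmTTBB=2 mmTTBb=4 mmTTbb=2 mmTtBB=2 mmTtBb=4 mmTtbb=2
MMTTBB hits 2/64; gcd=2; 2÷2/64÷2 = 1/32

P(MMTTBB) = 1/32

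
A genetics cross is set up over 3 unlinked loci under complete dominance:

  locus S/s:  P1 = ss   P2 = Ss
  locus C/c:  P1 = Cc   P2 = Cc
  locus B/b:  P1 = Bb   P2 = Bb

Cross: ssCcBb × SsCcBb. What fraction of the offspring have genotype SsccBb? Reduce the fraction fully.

P(SsccBb) = 1/16

ssCcBb gametes: sCB×2, sCb×2, scB×2, scb×2
SsCcBb gametes: SCB×1, SCb×1, ScB×1, Scb×1, sCB×1, sCb×1, scB×1, scb×1
ssCcBb×SsCcBb grid (8·8=64): SsCCBB=2 SsCCBb=4 SsCCbb=2 SsCcBB=4 SsCcBb=8 SsCcbb=4 SsccBB=2 SsccBb=4 Ssccbb=2 ssCCBB=2 ssCCBb=4 ssCCbb=2 ssCcBB=4 ssCcBb=8 ssCcbb=4 ssccBB=2 ssccBb=4 ssccbb=2
SsccBb hits 4/64; gcd=4; 4÷4/64÷4 = 1/16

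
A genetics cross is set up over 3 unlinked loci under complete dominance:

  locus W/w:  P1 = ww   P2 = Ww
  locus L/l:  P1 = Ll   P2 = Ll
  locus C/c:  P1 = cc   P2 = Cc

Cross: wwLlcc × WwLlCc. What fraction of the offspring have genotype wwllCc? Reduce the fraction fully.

wwLlcc gametes: wLc×4, wlc×4
WwLlCc gametes: WLC×1, WLc×1, WlC×1, Wlc×1, wLC×1, wLc×1, wlC×1, wlc×1
wwLlcc×WwLlCc grid (8·8=64): WwLLCc=4 WwLLcc=4 WwLlCc=8 WwLlcc=8 WwllCc=4 Wwllcc=4 wwLLCc=4 wwLLcc=4 wwLlCc=8 wwLlcc=8 wwllCc=4 wwllcc=4
wwllCc hits 4/64; gcd=4; 4÷4/64÷4 = 1/16

P(wwllCc) = 1/16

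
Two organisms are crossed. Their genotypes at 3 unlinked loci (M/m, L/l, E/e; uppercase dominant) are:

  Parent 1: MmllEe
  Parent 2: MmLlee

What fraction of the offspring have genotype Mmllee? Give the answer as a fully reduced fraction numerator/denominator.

MmllEe gametes: MlE×2, Mle×2, mlE×2, mle×2
MmLlee gametes: MLe×2, Mle×2, mLe×2, mle×2
MmllEe×MmLlee grid (8·8=64): MMLlEe=4 MMLlee=4 MMllEe=4 MMllee=4 MmLlEe=8 MmLlee=8 MmllEe=8 Mmllee=8 mmLlEe=4 mmLlee=4 mmllEe=4 mmllee=4
Mmllee hits 8/64; gcd=8; 8÷8/64÷8 = 1/8

P(Mmllee) = 1/8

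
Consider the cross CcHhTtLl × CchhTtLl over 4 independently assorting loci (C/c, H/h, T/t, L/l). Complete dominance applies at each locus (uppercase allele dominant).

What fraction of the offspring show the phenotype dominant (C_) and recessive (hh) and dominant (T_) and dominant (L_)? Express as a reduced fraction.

P(C_ hh T_ L_) = 27/128

CcHhTtLl gametes: CHTL×1, CHTl×1, CHtL×1, CHtl×1, ChTL×1, ChTl×1, ChtL×1, Chtl×1, cHTL×1, cHTl×1, cHtL×1, cHtl×1, chTL×1, chTl×1, chtL×1, chtl×1
CchhTtLl gametes: ChTL×2, ChTl×2, ChtL×2, Chtl×2, chTL×2, chTl×2, chtL×2, chtl×2
CcHhTtLl×CchhTtLl grid (16·16=256): CCHhTTLL=2 CCHhTTLl=4 CCHhTTll=2 CCHhTtLL=4 CCHhTtLl=8 CCHhTtll=4 CCHhttLL=2 CCHhttLl=4 CCHhttll=2 CChhTTLL=2 CChhTTLl=4 CChhTTll=2 CChhTtLL=4 CChhTtLl=8 CChhTtll=4 CChhttLL=2 CChhttLl=4 CChhttll=2 CcHhTTLL=4 CcHhTTLl=8 CcHhTTll=4 CcHhTtLL=8 CcHhTtLl=16 CcHhTtll=8 CcHhttLL=4 CcHhttLl=8 CcHhttll=4 CchhTTLL=4 CchhTTLl=8 CchhTTll=4 CchhTtLL=8 CchhTtLl=16 CchhTtll=8 CchhttLL=4 CchhttLl=8 Cchhttll=4 ccHhTTLL=2 ccHhTTLl=4 ccHhTTll=2 ccHhTtLL=4 ccHhTtLl=8 ccHhTtll=4 ccHhttLL=2 ccHhttLl=4 ccHhttll=2 cchhTTLL=2 cchhTTLl=4 cchhTTll=2 cchhTtLL=4 cchhTtLl=8 cchhTtll=4 cchhttLL=2 cchhttLl=4 cchhttll=2
C_ hh T_ L_ hits 54/256; gcd=2; 54÷2/256÷2 = 27/128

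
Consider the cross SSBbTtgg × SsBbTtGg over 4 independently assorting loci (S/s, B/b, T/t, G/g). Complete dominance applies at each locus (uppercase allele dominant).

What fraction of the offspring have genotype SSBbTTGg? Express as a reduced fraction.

P(SSBbTTGg) = 1/32

SSBbTtgg gametes: SBTg×4, SBtg×4, SbTg×4, Sbtg×4
SsBbTtGg gametes: SBTG×1, SBTg×1, SBtG×1, SBtg×1, SbTG×1, SbTg×1, SbtG×1, Sbtg×1, sBTG×1, sBTg×1, sBtG×1, sBtg×1, sbTG×1, sbTg×1, sbtG×1, sbtg×1
SSBbTtgg×SsBbTtGg grid (16·16=256): SSBBTTGg=4 SSBBTTgg=4 SSBBTtGg=8 SSBBTtgg=8 SSBBttGg=4 SSBBttgg=4 SSBbTTGg=8 SSBbTTgg=8 SSBbTtGg=16 SSBbTtgg=16 SSBbttGg=8 SSBbttgg=8 SSbbTTGg=4 SSbbTTgg=4 SSbbTtGg=8 SSbbTtgg=8 SSbbttGg=4 SSbbttgg=4 SsBBTTGg=4 SsBBTTgg=4 SsBBTtGg=8 SsBBTtgg=8 SsBBttGg=4 SsBBttgg=4 SsBbTTGg=8 SsBbTTgg=8 SsBbTtGg=16 SsBbTtgg=16 SsBbttGg=8 SsBbttgg=8 SsbbTTGg=4 SsbbTTgg=4 SsbbTtGg=8 SsbbTtgg=8 SsbbttGg=4 Ssbbttgg=4
SSBbTTGg hits 8/256; gcd=8; 8÷8/256÷8 = 1/32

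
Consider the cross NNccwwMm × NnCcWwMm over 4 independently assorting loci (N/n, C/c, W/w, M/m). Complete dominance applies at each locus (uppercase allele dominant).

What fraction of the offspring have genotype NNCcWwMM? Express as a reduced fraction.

NNccwwMm gametes: NcwM×8, Ncwm×8
NnCcWwMm gametes: NCWM×1, NCWm×1, NCwM×1, NCwm×1, NcWM×1, NcWm×1, NcwM×1, Ncwm×1, nCWM×1, nCWm×1, nCwM×1, nCwm×1, ncWM×1, ncWm×1, ncwM×1, ncwm×1
NNccwwMm×NnCcWwMm grid (16·16=256): NNCcWwMM=8 NNCcWwMm=16 NNCcWwmm=8 NNCcwwMM=8 NNCcwwMm=16 NNCcwwmm=8 NNccWwMM=8 NNccWwMm=16 NNccWwmm=8 NNccwwMM=8 NNccwwMm=16 NNccwwmm=8 NnCcWwMM=8 NnCcWwMm=16 NnCcWwmm=8 NnCcwwMM=8 NnCcwwMm=16 NnCcwwmm=8 NnccWwMM=8 NnccWwMm=16 NnccWwmm=8 NnccwwMM=8 NnccwwMm=16 Nnccwwmm=8
NNCcWwMM hits 8/256; gcd=8; 8÷8/256÷8 = 1/32

P(NNCcWwMM) = 1/32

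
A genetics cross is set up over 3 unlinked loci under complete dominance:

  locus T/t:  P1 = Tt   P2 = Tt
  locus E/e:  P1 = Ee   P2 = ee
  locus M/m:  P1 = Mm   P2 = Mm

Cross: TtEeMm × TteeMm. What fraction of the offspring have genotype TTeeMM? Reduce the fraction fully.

TtEeMm gametes: TEM×1, TEm×1, TeM×1, Tem×1, tEM×1, tEm×1, teM×1, tem×1
TteeMm gametes: TeM×2, Tem×2, teM×2, tem×2
TtEeMm×TteeMm grid (8·8=64): TTEeMM=2 TTEeMm=4 TTEemm=2 TTeeMM=2 TTeeMm=4 TTeemm=2 TtEeMM=4 TtEeMm=8 TtEemm=4 TteeMM=4 TteeMm=8 Tteemm=4 ttEeMM=2 ttEeMm=4 ttEemm=2 tteeMM=2 tteeMm=4 tteemm=2
TTeeMM hits 2/64; gcd=2; 2÷2/64÷2 = 1/32

P(TTeeMM) = 1/32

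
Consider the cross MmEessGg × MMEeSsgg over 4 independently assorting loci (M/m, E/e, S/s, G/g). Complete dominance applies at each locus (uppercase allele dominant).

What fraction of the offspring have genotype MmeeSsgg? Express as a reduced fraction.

MmEessGg gametes: MEsG×2, MEsg×2, MesG×2, Mesg×2, mEsG×2, mEsg×2, mesG×2, mesg×2
MMEeSsgg gametes: MESg×4, MEsg×4, MeSg×4, Mesg×4
MmEessGg×MMEeSsgg grid (16·16=256): MMEESsGg=8 MMEESsgg=8 MMEEssGg=8 MMEEssgg=8 MMEeSsGg=16 MMEeSsgg=16 MMEessGg=16 MMEessgg=16 MMeeSsGg=8 MMeeSsgg=8 MMeessGg=8 MMeessgg=8 MmEESsGg=8 MmEESsgg=8 MmEEssGg=8 MmEEssgg=8 MmEeSsGg=16 MmEeSsgg=16 MmEessGg=16 MmEessgg=16 MmeeSsGg=8 MmeeSsgg=8 MmeessGg=8 Mmeessgg=8
MmeeSsgg hits 8/256; gcd=8; 8÷8/256÷8 = 1/32

P(MmeeSsgg) = 1/32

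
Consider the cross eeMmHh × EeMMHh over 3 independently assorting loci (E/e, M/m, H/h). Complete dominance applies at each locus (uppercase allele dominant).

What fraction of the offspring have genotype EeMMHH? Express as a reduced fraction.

eeMmHh gametes: eMH×2, eMh×2, emH×2, emh×2
EeMMHh gametes: EMH×2, EMh×2, eMH×2, eMh×2
eeMmHh×EeMMHh grid (8·8=64): EeMMHH=4 EeMMHh=8 EeMMhh=4 EeMmHH=4 EeMmHh=8 EeMmhh=4 eeMMHH=4 eeMMHh=8 eeMMhh=4 eeMmHH=4 eeMmHh=8 eeMmhh=4
EeMMHH hits 4/64; gcd=4; 4÷4/64÷4 = 1/16

P(EeMMHH) = 1/16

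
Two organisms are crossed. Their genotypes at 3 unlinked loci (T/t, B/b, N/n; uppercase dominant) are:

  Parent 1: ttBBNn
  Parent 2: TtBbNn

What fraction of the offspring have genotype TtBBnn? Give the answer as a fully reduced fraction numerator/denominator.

P(TtBBnn) = 1/16

ttBBNn gametes: tBN×4, tBn×4
TtBbNn gametes: TBN×1, TBn×1, TbN×1, Tbn×1, tBN×1, tBn×1, tbN×1, tbn×1
ttBBNn×TtBbNn grid (8·8=64): TtBBNN=4 TtBBNn=8 TtBBnn=4 TtBbNN=4 TtBbNn=8 TtBbnn=4 ttBBNN=4 ttBBNn=8 ttBBnn=4 ttBbNN=4 ttBbNn=8 ttBbnn=4
TtBBnn hits 4/64; gcd=4; 4÷4/64÷4 = 1/16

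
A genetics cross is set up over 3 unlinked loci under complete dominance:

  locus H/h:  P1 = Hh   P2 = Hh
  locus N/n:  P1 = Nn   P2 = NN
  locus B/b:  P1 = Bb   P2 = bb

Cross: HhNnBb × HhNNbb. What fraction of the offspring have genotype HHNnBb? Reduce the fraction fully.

P(HHNnBb) = 1/16

HhNnBb gametes: HNB×1, HNb×1, HnB×1, Hnb×1, hNB×1, hNb×1, hnB×1, hnb×1
HhNNbb gametes: HNb×4, hNb×4
HhNnBb×HhNNbb grid (8·8=64): HHNNBb=4 HHNNbb=4 HHNnBb=4 HHNnbb=4 HhNNBb=8 HhNNbb=8 HhNnBb=8 HhNnbb=8 hhNNBb=4 hhNNbb=4 hhNnBb=4 hhNnbb=4
HHNnBb hits 4/64; gcd=4; 4÷4/64÷4 = 1/16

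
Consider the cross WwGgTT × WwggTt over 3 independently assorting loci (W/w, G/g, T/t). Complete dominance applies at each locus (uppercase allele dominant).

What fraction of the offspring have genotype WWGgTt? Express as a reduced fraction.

P(WWGgTt) = 1/16

WwGgTT gametes: WGT×2, WgT×2, wGT×2, wgT×2
WwggTt gametes: WgT×2, Wgt×2, wgT×2, wgt×2
WwGgTT×WwggTt grid (8·8=64): WWGgTT=4 WWGgTt=4 WWggTT=4 WWggTt=4 WwGgTT=8 WwGgTt=8 WwggTT=8 WwggTt=8 wwGgTT=4 wwGgTt=4 wwggTT=4 wwggTt=4
WWGgTt hits 4/64; gcd=4; 4÷4/64÷4 = 1/16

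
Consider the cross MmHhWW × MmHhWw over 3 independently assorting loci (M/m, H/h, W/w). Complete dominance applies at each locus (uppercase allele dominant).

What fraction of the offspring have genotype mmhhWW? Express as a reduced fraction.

P(mmhhWW) = 1/32

MmHhWW gametes: MHW×2, MhW×2, mHW×2, mhW×2
MmHhWw gametes: MHW×1, MHw×1, MhW×1, Mhw×1, mHW×1, mHw×1, mhW×1, mhw×1
MmHhWW×MmHhWw grid (8·8=64): MMHHWW=2 MMHHWw=2 MMHhWW=4 MMHhWw=4 MMhhWW=2 MMhhWw=2 MmHHWW=4 MmHHWw=4 MmHhWW=8 MmHhWw=8 MmhhWW=4 MmhhWw=4 mmHHWW=2 mmHHWw=2 mmHhWW=4 mmHhWw=4 mmhhWW=2 mmhhWw=2
mmhhWW hits 2/64; gcd=2; 2÷2/64÷2 = 1/32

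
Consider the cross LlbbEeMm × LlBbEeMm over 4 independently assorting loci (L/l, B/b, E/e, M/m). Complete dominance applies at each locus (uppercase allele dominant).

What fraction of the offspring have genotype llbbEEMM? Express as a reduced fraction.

P(llbbEEMM) = 1/128

LlbbEeMm gametes: LbEM×2, LbEm×2, LbeM×2, Lbem×2, lbEM×2, lbEm×2, lbeM×2, lbem×2
LlBbEeMm gametes: LBEM×1, LBEm×1, LBeM×1, LBem×1, LbEM×1, LbEm×1, LbeM×1, Lbem×1, lBEM×1, lBEm×1, lBeM×1, lBem×1, lbEM×1, lbEm×1, lbeM×1, lbem×1
LlbbEeMm×LlBbEeMm grid (16·16=256): LLBbEEMM=2 LLBbEEMm=4 LLBbEEmm=2 LLBbEeMM=4 LLBbEeMm=8 LLBbEemm=4 LLBbeeMM=2 LLBbeeMm=4 LLBbeemm=2 LLbbEEMM=2 LLbbEEMm=4 LLbbEEmm=2 LLbbEeMM=4 LLbbEeMm=8 LLbbEemm=4 LLbbeeMM=2 LLbbeeMm=4 LLbbeemm=2 LlBbEEMM=4 LlBbEEMm=8 LlBbEEmm=4 LlBbEeMM=8 LlBbEeMm=16 LlBbEemm=8 LlBbeeMM=4 LlBbeeMm=8 LlBbeemm=4 LlbbEEMM=4 LlbbEEMm=8 LlbbEEmm=4 LlbbEeMM=8 LlbbEeMm=16 LlbbEemm=8 LlbbeeMM=4 LlbbeeMm=8 Llbbeemm=4 llBbEEMM=2 llBbEEMm=4 llBbEEmm=2 llBbEeMM=4 llBbEeMm=8 llBbEemm=4 llBbeeMM=2 llBbeeMm=4 llBbeemm=2 llbbEEMM=2 llbbEEMm=4 llbbEEmm=2 llbbEeMM=4 llbbEeMm=8 llbbEemm=4 llbbeeMM=2 llbbeeMm=4 llbbeemm=2
llbbEEMM hits 2/256; gcd=2; 2÷2/256÷2 = 1/128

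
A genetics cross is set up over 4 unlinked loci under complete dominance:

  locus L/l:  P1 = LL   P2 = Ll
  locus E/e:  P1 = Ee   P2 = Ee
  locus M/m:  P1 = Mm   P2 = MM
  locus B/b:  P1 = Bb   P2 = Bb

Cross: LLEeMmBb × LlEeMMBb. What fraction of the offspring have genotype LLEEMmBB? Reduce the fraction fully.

LLEeMmBb gametes: LEMB×2, LEMb×2, LEmB×2, LEmb×2, LeMB×2, LeMb×2, LemB×2, Lemb×2
LlEeMMBb gametes: LEMB×2, LEMb×2, LeMB×2, LeMb×2, lEMB×2, lEMb×2, leMB×2, leMb×2
LLEeMmBb×LlEeMMBb grid (16·16=256): LLEEMMBB=4 LLEEMMBb=8 LLEEMMbb=4 LLEEMmBB=4 LLEEMmBb=8 LLEEMmbb=4 LLEeMMBB=8 LLEeMMBb=16 LLEeMMbb=8 LLEeMmBB=8 LLEeMmBb=16 LLEeMmbb=8 LLeeMMBB=4 LLeeMMBb=8 LLeeMMbb=4 LLeeMmBB=4 LLeeMmBb=8 LLeeMmbb=4 LlEEMMBB=4 LlEEMMBb=8 LlEEMMbb=4 LlEEMmBB=4 LlEEMmBb=8 LlEEMmbb=4 LlEeMMBB=8 LlEeMMBb=16 LlEeMMbb=8 LlEeMmBB=8 LlEeMmBb=16 LlEeMmbb=8 LleeMMBB=4 LleeMMBb=8 LleeMMbb=4 LleeMmBB=4 LleeMmBb=8 LleeMmbb=4
LLEEMmBB hits 4/256; gcd=4; 4÷4/256÷4 = 1/64

P(LLEEMmBB) = 1/64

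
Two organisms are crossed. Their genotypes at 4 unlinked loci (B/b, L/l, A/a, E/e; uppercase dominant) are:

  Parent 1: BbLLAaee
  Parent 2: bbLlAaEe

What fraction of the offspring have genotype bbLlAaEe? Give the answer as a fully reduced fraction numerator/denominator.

BbLLAaee gametes: BLAe×4, BLae×4, bLAe×4, bLae×4
bbLlAaEe gametes: bLAE×2, bLAe×2, bLaE×2, bLae×2, blAE×2, blAe×2, blaE×2, blae×2
BbLLAaee×bbLlAaEe grid (16·16=256): BbLLAAEe=8 BbLLAAee=8 BbLLAaEe=16 BbLLAaee=16 BbLLaaEe=8 BbLLaaee=8 BbLlAAEe=8 BbLlAAee=8 BbLlAaEe=16 BbLlAaee=16 BbLlaaEe=8 BbLlaaee=8 bbLLAAEe=8 bbLLAAee=8 bbLLAaEe=16 bbLLAaee=16 bbLLaaEe=8 bbLLaaee=8 bbLlAAEe=8 bbLlAAee=8 bbLlAaEe=16 bbLlAaee=16 bbLlaaEe=8 bbLlaaee=8
bbLlAaEe hits 16/256; gcd=16; 16÷16/256÷16 = 1/16

P(bbLlAaEe) = 1/16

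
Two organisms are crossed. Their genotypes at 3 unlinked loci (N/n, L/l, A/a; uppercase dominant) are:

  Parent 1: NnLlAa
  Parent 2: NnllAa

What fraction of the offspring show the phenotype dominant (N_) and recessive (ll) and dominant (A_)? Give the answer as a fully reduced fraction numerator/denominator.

NnLlAa gametes: NLA×1, NLa×1, NlA×1, Nla×1, nLA×1, nLa×1, nlA×1, nla×1
NnllAa gametes: NlA×2, Nla×2, nlA×2, nla×2
NnLlAa×NnllAa grid (8·8=64): NNLlAA=2 NNLlAa=4 NNLlaa=2 NNllAA=2 NNllAa=4 NNllaa=2 NnLlAA=4 NnLlAa=8 NnLlaa=4 NnllAA=4 NnllAa=8 Nnllaa=4 nnLlAA=2 nnLlAa=4 nnLlaa=2 nnllAA=2 nnllAa=4 nnllaa=2
N_ ll A_ hits 18/64; gcd=2; 18÷2/64÷2 = 9/32

P(N_ ll A_) = 9/32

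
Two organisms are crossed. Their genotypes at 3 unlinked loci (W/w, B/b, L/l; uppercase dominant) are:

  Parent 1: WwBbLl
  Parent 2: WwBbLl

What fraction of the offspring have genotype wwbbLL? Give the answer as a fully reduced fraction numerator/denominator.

P(wwbbLL) = 1/64

WwBbLl gametes: WBL×1, WBl×1, WbL×1, Wbl×1, wBL×1, wBl×1, wbL×1, wbl×1
WwBbLl gametes: WBL×1, WBl×1, WbL×1, Wbl×1, wBL×1, wBl×1, wbL×1, wbl×1
WwBbLl×WwBbLl grid (8·8=64): WWBBLL=1 WWBBLl=2 WWBBll=1 WWBbLL=2 WWBbLl=4 WWBbll=2 WWbbLL=1 WWbbLl=2 WWbbll=1 WwBBLL=2 WwBBLl=4 WwBBll=2 WwBbLL=4 WwBbLl=8 WwBbll=4 WwbbLL=2 WwbbLl=4 Wwbbll=2 wwBBLL=1 wwBBLl=2 wwBBll=1 wwBbLL=2 wwBbLl=4 wwBbll=2 wwbbLL=1 wwbbLl=2 wwbbll=1
wwbbLL hits 1/64; gcd=1; 1÷1/64÷1 = 1/64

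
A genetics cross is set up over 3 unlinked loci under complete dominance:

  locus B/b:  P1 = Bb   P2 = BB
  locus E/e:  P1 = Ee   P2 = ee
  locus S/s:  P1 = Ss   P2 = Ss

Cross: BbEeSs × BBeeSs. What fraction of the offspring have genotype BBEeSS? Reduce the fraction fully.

BbEeSs gametes: BES×1, BEs×1, BeS×1, Bes×1, bES×1, bEs×1, beS×1, bes×1
BBeeSs gametes: BeS×4, Bes×4
BbEeSs×BBeeSs grid (8·8=64): BBEeSS=4 BBEeSs=8 BBEess=4 BBeeSS=4 BBeeSs=8 BBeess=4 BbEeSS=4 BbEeSs=8 BbEess=4 BbeeSS=4 BbeeSs=8 Bbeess=4
BBEeSS hits 4/64; gcd=4; 4÷4/64÷4 = 1/16

P(BBEeSS) = 1/16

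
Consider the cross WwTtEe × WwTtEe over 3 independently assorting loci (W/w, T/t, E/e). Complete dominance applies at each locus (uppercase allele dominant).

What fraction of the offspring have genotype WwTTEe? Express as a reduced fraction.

P(WwTTEe) = 1/16

WwTtEe gametes: WTE×1, WTe×1, WtE×1, Wte×1, wTE×1, wTe×1, wtE×1, wte×1
WwTtEe gametes: WTE×1, WTe×1, WtE×1, Wte×1, wTE×1, wTe×1, wtE×1, wte×1
WwTtEe×WwTtEe grid (8·8=64): WWTTEE=1 WWTTEe=2 WWTTee=1 WWTtEE=2 WWTtEe=4 WWTtee=2 WWttEE=1 WWttEe=2 WWttee=1 WwTTEE=2 WwTTEe=4 WwTTee=2 WwTtEE=4 WwTtEe=8 WwTtee=4 WwttEE=2 WwttEe=4 Wwttee=2 wwTTEE=1 wwTTEe=2 wwTTee=1 wwTtEE=2 wwTtEe=4 wwTtee=2 wwttEE=1 wwttEe=2 wwttee=1
WwTTEe hits 4/64; gcd=4; 4÷4/64÷4 = 1/16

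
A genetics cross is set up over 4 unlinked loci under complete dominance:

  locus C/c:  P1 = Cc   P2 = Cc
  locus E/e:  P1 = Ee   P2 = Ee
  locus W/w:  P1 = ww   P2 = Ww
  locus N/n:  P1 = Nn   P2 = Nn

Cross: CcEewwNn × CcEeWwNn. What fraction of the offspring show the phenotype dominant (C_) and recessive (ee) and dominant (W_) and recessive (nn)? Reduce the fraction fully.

P(C_ ee W_ nn) = 3/128

CcEewwNn gametes: CEwN×2, CEwn×2, CewN×2, Cewn×2, cEwN×2, cEwn×2, cewN×2, cewn×2
CcEeWwNn gametes: CEWN×1, CEWn×1, CEwN×1, CEwn×1, CeWN×1, CeWn×1, CewN×1, Cewn×1, cEWN×1, cEWn×1, cEwN×1, cEwn×1, ceWN×1, ceWn×1, cewN×1, cewn×1
CcEewwNn×CcEeWwNn grid (16·16=256): CCEEWwNN=2 CCEEWwNn=4 CCEEWwnn=2 CCEEwwNN=2 CCEEwwNn=4 CCEEwwnn=2 CCEeWwNN=4 CCEeWwNn=8 CCEeWwnn=4 CCEewwNN=4 CCEewwNn=8 CCEewwnn=4 CCeeWwNN=2 CCeeWwNn=4 CCeeWwnn=2 CCeewwNN=2 CCeewwNn=4 CCeewwnn=2 CcEEWwNN=4 CcEEWwNn=8 CcEEWwnn=4 CcEEwwNN=4 CcEEwwNn=8 CcEEwwnn=4 CcEeWwNN=8 CcEeWwNn=16 CcEeWwnn=8 CcEewwNN=8 CcEewwNn=16 CcEewwnn=8 CceeWwNN=4 CceeWwNn=8 CceeWwnn=4 CceewwNN=4 CceewwNn=8 Cceewwnn=4 ccEEWwNN=2 ccEEWwNn=4 ccEEWwnn=2 ccEEwwNN=2 ccEEwwNn=4 ccEEwwnn=2 ccEeWwNN=4 ccEeWwNn=8 ccEeWwnn=4 ccEewwNN=4 ccEewwNn=8 ccEewwnn=4 cceeWwNN=2 cceeWwNn=4 cceeWwnn=2 cceewwNN=2 cceewwNn=4 cceewwnn=2
C_ ee W_ nn hits 6/256; gcd=2; 6÷2/256÷2 = 3/128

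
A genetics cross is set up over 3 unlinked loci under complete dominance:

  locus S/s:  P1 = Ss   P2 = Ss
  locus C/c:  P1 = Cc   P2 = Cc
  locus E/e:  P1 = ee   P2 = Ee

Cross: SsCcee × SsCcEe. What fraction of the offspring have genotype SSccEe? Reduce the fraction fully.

SsCcee gametes: SCe×2, Sce×2, sCe×2, sce×2
SsCcEe gametes: SCE×1, SCe×1, ScE×1, Sce×1, sCE×1, sCe×1, scE×1, sce×1
SsCcee×SsCcEe grid (8·8=64): SSCCEe=2 SSCCee=2 SSCcEe=4 SSCcee=4 SSccEe=2 SSccee=2 SsCCEe=4 SsCCee=4 SsCcEe=8 SsCcee=8 SsccEe=4 Ssccee=4 ssCCEe=2 ssCCee=2 ssCcEe=4 ssCcee=4 ssccEe=2 ssccee=2
SSccEe hits 2/64; gcd=2; 2÷2/64÷2 = 1/32

P(SSccEe) = 1/32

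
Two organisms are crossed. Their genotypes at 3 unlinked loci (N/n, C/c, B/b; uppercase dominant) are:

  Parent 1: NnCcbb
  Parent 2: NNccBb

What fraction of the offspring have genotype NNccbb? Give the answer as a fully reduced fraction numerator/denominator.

P(NNccbb) = 1/8

NnCcbb gametes: NCb×2, Ncb×2, nCb×2, ncb×2
NNccBb gametes: NcB×4, Ncb×4
NnCcbb×NNccBb grid (8·8=64): NNCcBb=8 NNCcbb=8 NNccBb=8 NNccbb=8 NnCcBb=8 NnCcbb=8 NnccBb=8 Nnccbb=8
NNccbb hits 8/64; gcd=8; 8÷8/64÷8 = 1/8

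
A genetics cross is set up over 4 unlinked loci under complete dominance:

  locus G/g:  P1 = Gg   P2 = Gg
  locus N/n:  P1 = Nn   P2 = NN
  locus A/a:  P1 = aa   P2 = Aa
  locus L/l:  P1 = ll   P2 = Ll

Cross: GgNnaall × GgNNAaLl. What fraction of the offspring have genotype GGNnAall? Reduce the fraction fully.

P(GGNnAall) = 1/32

GgNnaall gametes: GNal×4, Gnal×4, gNal×4, gnal×4
GgNNAaLl gametes: GNAL×2, GNAl×2, GNaL×2, GNal×2, gNAL×2, gNAl×2, gNaL×2, gNal×2
GgNnaall×GgNNAaLl grid (16·16=256): GGNNAaLl=8 GGNNAall=8 GGNNaaLl=8 GGNNaall=8 GGNnAaLl=8 GGNnAall=8 GGNnaaLl=8 GGNnaall=8 GgNNAaLl=16 GgNNAall=16 GgNNaaLl=16 GgNNaall=16 GgNnAaLl=16 GgNnAall=16 GgNnaaLl=16 GgNnaall=16 ggNNAaLl=8 ggNNAall=8 ggNNaaLl=8 ggNNaall=8 ggNnAaLl=8 ggNnAall=8 ggNnaaLl=8 ggNnaall=8
GGNnAall hits 8/256; gcd=8; 8÷8/256÷8 = 1/32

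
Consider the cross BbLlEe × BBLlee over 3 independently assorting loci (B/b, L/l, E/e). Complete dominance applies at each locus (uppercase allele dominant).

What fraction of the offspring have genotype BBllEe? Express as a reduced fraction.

BbLlEe gametes: BLE×1, BLe×1, BlE×1, Ble×1, bLE×1, bLe×1, blE×1, ble×1
BBLlee gametes: BLe×4, Ble×4
BbLlEe×BBLlee grid (8·8=64): BBLLEe=4 BBLLee=4 BBLlEe=8 BBLlee=8 BBllEe=4 BBllee=4 BbLLEe=4 BbLLee=4 BbLlEe=8 BbLlee=8 BbllEe=4 Bbllee=4
BBllEe hits 4/64; gcd=4; 4÷4/64÷4 = 1/16

P(BBllEe) = 1/16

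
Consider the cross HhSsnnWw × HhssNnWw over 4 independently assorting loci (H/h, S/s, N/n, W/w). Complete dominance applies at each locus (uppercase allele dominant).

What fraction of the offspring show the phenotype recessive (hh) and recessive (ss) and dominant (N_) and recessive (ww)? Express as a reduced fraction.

HhSsnnWw gametes: HSnW×2, HSnw×2, HsnW×2, Hsnw×2, hSnW×2, hSnw×2, hsnW×2, hsnw×2
HhssNnWw gametes: HsNW×2, HsNw×2, HsnW×2, Hsnw×2, hsNW×2, hsNw×2, hsnW×2, hsnw×2
HhSsnnWw×HhssNnWw grid (16·16=256): HHSsNnWW=4 HHSsNnWw=8 HHSsNnww=4 HHSsnnWW=4 HHSsnnWw=8 HHSsnnww=4 HHssNnWW=4 HHssNnWw=8 HHssNnww=4 HHssnnWW=4 HHssnnWw=8 HHssnnww=4 HhSsNnWW=8 HhSsNnWw=16 HhSsNnww=8 HhSsnnWW=8 HhSsnnWw=16 HhSsnnww=8 HhssNnWW=8 HhssNnWw=16 HhssNnww=8 HhssnnWW=8 HhssnnWw=16 Hhssnnww=8 hhSsNnWW=4 hhSsNnWw=8 hhSsNnww=4 hhSsnnWW=4 hhSsnnWw=8 hhSsnnww=4 hhssNnWW=4 hhssNnWw=8 hhssNnww=4 hhssnnWW=4 hhssnnWw=8 hhssnnww=4
hh ss N_ ww hits 4/256; gcd=4; 4÷4/256÷4 = 1/64

P(hh ss N_ ww) = 1/64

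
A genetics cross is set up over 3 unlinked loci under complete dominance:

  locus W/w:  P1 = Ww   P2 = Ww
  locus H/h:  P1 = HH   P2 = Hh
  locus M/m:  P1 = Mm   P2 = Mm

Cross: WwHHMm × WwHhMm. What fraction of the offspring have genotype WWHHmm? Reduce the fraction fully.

WwHHMm gametes: WHM×2, WHm×2, wHM×2, wHm×2
WwHhMm gametes: WHM×1, WHm×1, WhM×1, Whm×1, wHM×1, wHm×1, whM×1, whm×1
WwHHMm×WwHhMm grid (8·8=64): WWHHMM=2 WWHHMm=4 WWHHmm=2 WWHhMM=2 WWHhMm=4 WWHhmm=2 WwHHMM=4 WwHHMm=8 WwHHmm=4 WwHhMM=4 WwHhMm=8 WwHhmm=4 wwHHMM=2 wwHHMm=4 wwHHmm=2 wwHhMM=2 wwHhMm=4 wwHhmm=2
WWHHmm hits 2/64; gcd=2; 2÷2/64÷2 = 1/32

P(WWHHmm) = 1/32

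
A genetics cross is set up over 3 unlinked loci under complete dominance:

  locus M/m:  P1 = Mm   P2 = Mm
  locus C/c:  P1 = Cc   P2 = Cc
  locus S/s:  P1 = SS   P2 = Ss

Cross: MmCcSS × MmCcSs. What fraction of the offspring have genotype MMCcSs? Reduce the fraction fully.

MmCcSS gametes: MCS×2, McS×2, mCS×2, mcS×2
MmCcSs gametes: MCS×1, MCs×1, McS×1, Mcs×1, mCS×1, mCs×1, mcS×1, mcs×1
MmCcSS×MmCcSs grid (8·8=64): MMCCSS=2 MMCCSs=2 MMCcSS=4 MMCcSs=4 MMccSS=2 MMccSs=2 MmCCSS=4 MmCCSs=4 MmCcSS=8 MmCcSs=8 MmccSS=4 MmccSs=4 mmCCSS=2 mmCCSs=2 mmCcSS=4 mmCcSs=4 mmccSS=2 mmccSs=2
MMCcSs hits 4/64; gcd=4; 4÷4/64÷4 = 1/16

P(MMCcSs) = 1/16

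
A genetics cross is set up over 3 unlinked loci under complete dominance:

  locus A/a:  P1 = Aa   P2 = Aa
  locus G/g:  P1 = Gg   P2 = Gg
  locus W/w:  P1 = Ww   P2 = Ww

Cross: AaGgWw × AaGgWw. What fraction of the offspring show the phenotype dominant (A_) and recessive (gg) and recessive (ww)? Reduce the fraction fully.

AaGgWw gametes: AGW×1, AGw×1, AgW×1, Agw×1, aGW×1, aGw×1, agW×1, agw×1
AaGgWw gametes: AGW×1, AGw×1, AgW×1, Agw×1, aGW×1, aGw×1, agW×1, agw×1
AaGgWw×AaGgWw grid (8·8=64): AAGGWW=1 AAGGWw=2 AAGGww=1 AAGgWW=2 AAGgWw=4 AAGgww=2 AAggWW=1 AAggWw=2 AAggww=1 AaGGWW=2 AaGGWw=4 AaGGww=2 AaGgWW=4 AaGgWw=8 AaGgww=4 AaggWW=2 AaggWw=4 Aaggww=2 aaGGWW=1 aaGGWw=2 aaGGww=1 aaGgWW=2 aaGgWw=4 aaGgww=2 aaggWW=1 aaggWw=2 aaggww=1
A_ gg ww hits 3/64; gcd=1; 3÷1/64÷1 = 3/64

P(A_ gg ww) = 3/64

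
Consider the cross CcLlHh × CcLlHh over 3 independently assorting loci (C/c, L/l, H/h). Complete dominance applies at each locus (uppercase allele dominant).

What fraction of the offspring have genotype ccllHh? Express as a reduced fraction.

P(ccllHh) = 1/32

CcLlHh gametes: CLH×1, CLh×1, ClH×1, Clh×1, cLH×1, cLh×1, clH×1, clh×1
CcLlHh gametes: CLH×1, CLh×1, ClH×1, Clh×1, cLH×1, cLh×1, clH×1, clh×1
CcLlHh×CcLlHh grid (8·8=64): CCLLHH=1 CCLLHh=2 CCLLhh=1 CCLlHH=2 CCLlHh=4 CCLlhh=2 CCllHH=1 CCllHh=2 CCllhh=1 CcLLHH=2 CcLLHh=4 CcLLhh=2 CcLlHH=4 CcLlHh=8 CcLlhh=4 CcllHH=2 CcllHh=4 Ccllhh=2 ccLLHH=1 ccLLHh=2 ccLLhh=1 ccLlHH=2 ccLlHh=4 ccLlhh=2 ccllHH=1 ccllHh=2 ccllhh=1
ccllHh hits 2/64; gcd=2; 2÷2/64÷2 = 1/32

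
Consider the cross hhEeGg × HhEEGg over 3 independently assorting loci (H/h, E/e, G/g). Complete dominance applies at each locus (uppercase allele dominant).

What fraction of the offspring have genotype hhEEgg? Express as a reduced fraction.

P(hhEEgg) = 1/16

hhEeGg gametes: hEG×2, hEg×2, heG×2, heg×2
HhEEGg gametes: HEG×2, HEg×2, hEG×2, hEg×2
hhEeGg×HhEEGg grid (8·8=64): HhEEGG=4 HhEEGg=8 HhEEgg=4 HhEeGG=4 HhEeGg=8 HhEegg=4 hhEEGG=4 hhEEGg=8 hhEEgg=4 hhEeGG=4 hhEeGg=8 hhEegg=4
hhEEgg hits 4/64; gcd=4; 4÷4/64÷4 = 1/16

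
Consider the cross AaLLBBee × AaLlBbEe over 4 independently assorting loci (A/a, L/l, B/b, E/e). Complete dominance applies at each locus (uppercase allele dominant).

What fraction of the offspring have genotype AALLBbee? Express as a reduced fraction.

P(AALLBbee) = 1/32

AaLLBBee gametes: ALBe×8, aLBe×8
AaLlBbEe gametes: ALBE×1, ALBe×1, ALbE×1, ALbe×1, AlBE×1, AlBe×1, AlbE×1, Albe×1, aLBE×1, aLBe×1, aLbE×1, aLbe×1, alBE×1, alBe×1, albE×1, albe×1
AaLLBBee×AaLlBbEe grid (16·16=256): AALLBBEe=8 AALLBBee=8 AALLBbEe=8 AALLBbee=8 AALlBBEe=8 AALlBBee=8 AALlBbEe=8 AALlBbee=8 AaLLBBEe=16 AaLLBBee=16 AaLLBbEe=16 AaLLBbee=16 AaLlBBEe=16 AaLlBBee=16 AaLlBbEe=16 AaLlBbee=16 aaLLBBEe=8 aaLLBBee=8 aaLLBbEe=8 aaLLBbee=8 aaLlBBEe=8 aaLlBBee=8 aaLlBbEe=8 aaLlBbee=8
AALLBbee hits 8/256; gcd=8; 8÷8/256÷8 = 1/32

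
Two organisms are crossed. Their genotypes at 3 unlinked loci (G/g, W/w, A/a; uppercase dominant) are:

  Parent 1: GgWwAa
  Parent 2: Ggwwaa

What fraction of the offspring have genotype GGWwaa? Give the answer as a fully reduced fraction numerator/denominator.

P(GGWwaa) = 1/16

GgWwAa gametes: GWA×1, GWa×1, GwA×1, Gwa×1, gWA×1, gWa×1, gwA×1, gwa×1
Ggwwaa gametes: Gwa×4, gwa×4
GgWwAa×Ggwwaa grid (8·8=64): GGWwAa=4 GGWwaa=4 GGwwAa=4 GGwwaa=4 GgWwAa=8 GgWwaa=8 GgwwAa=8 Ggwwaa=8 ggWwAa=4 ggWwaa=4 ggwwAa=4 ggwwaa=4
GGWwaa hits 4/64; gcd=4; 4÷4/64÷4 = 1/16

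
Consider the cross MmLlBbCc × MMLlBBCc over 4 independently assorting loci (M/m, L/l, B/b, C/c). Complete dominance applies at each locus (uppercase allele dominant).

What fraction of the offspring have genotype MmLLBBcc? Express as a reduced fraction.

P(MmLLBBcc) = 1/64

MmLlBbCc gametes: MLBC×1, MLBc×1, MLbC×1, MLbc×1, MlBC×1, MlBc×1, MlbC×1, Mlbc×1, mLBC×1, mLBc×1, mLbC×1, mLbc×1, mlBC×1, mlBc×1, mlbC×1, mlbc×1
MMLlBBCc gametes: MLBC×4, MLBc×4, MlBC×4, MlBc×4
MmLlBbCc×MMLlBBCc grid (16·16=256): MMLLBBCC=4 MMLLBBCc=8 MMLLBBcc=4 MMLLBbCC=4 MMLLBbCc=8 MMLLBbcc=4 MMLlBBCC=8 MMLlBBCc=16 MMLlBBcc=8 MMLlBbCC=8 MMLlBbCc=16 MMLlBbcc=8 MMllBBCC=4 MMllBBCc=8 MMllBBcc=4 MMllBbCC=4 MMllBbCc=8 MMllBbcc=4 MmLLBBCC=4 MmLLBBCc=8 MmLLBBcc=4 MmLLBbCC=4 MmLLBbCc=8 MmLLBbcc=4 MmLlBBCC=8 MmLlBBCc=16 MmLlBBcc=8 MmLlBbCC=8 MmLlBbCc=16 MmLlBbcc=8 MmllBBCC=4 MmllBBCc=8 MmllBBcc=4 MmllBbCC=4 MmllBbCc=8 MmllBbcc=4
MmLLBBcc hits 4/256; gcd=4; 4÷4/256÷4 = 1/64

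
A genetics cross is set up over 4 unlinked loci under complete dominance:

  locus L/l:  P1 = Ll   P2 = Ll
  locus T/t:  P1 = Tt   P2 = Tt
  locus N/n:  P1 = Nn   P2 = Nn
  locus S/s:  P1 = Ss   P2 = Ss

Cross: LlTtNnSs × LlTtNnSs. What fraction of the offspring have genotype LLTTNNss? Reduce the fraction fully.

LlTtNnSs gametes: LTNS×1, LTNs×1, LTnS×1, LTns×1, LtNS×1, LtNs×1, LtnS×1, Ltns×1, lTNS×1, lTNs×1, lTnS×1, lTns×1, ltNS×1, ltNs×1, ltnS×1, ltns×1
LlTtNnSs gametes: LTNS×1, LTNs×1, LTnS×1, LTns×1, LtNS×1, LtNs×1, LtnS×1, Ltns×1, lTNS×1, lTNs×1, lTnS×1, lTns×1, ltNS×1, ltNs×1, ltnS×1, ltns×1
LlTtNnSs×LlTtNnSs grid (16·16=256): LLTTNNSS=1 LLTTNNSs=2 LLTTNNss=1 LLTTNnSS=2 LLTTNnSs=4 LLTTNnss=2 LLTTnnSS=1 LLTTnnSs=2 LLTTnnss=1 LLTtNNSS=2 LLTtNNSs=4 LLTtNNss=2 LLTtNnSS=4 LLTtNnSs=8 LLTtNnss=4 LLTtnnSS=2 LLTtnnSs=4 LLTtnnss=2 LLttNNSS=1 LLttNNSs=2 LLttNNss=1 LLttNnSS=2 LLttNnSs=4 LLttNnss=2 LLttnnSS=1 LLttnnSs=2 LLttnnss=1 LlTTNNSS=2 LlTTNNSs=4 LlTTNNss=2 LlTTNnSS=4 LlTTNnSs=8 LlTTNnss=4 LlTTnnSS=2 LlTTnnSs=4 LlTTnnss=2 LlTtNNSS=4 LlTtNNSs=8 LlTtNNss=4 LlTtNnSS=8 LlTtNnSs=16 LlTtNnss=8 LlTtnnSS=4 LlTtnnSs=8 LlTtnnss=4 LlttNNSS=2 LlttNNSs=4 LlttNNss=2 LlttNnSS=4 LlttNnSs=8 LlttNnss=4 LlttnnSS=2 LlttnnSs=4 Llttnnss=2 llTTNNSS=1 llTTNNSs=2 llTTNNss=1 llTTNnSS=2 llTTNnSs=4 llTTNnss=2 llTTnnSS=1 llTTnnSs=2 llTTnnss=1 llTtNNSS=2 llTtNNSs=4 llTtNNss=2 llTtNnSS=4 llTtNnSs=8 llTtNnss=4 llTtnnSS=2 llTtnnSs=4 llTtnnss=2 llttNNSS=1 llttNNSs=2 llttNNss=1 llttNnSS=2 llttNnSs=4 llttNnss=2 llttnnSS=1 llttnnSs=2 llttnnss=1
LLTTNNss hits 1/256; gcd=1; 1÷1/256÷1 = 1/256

P(LLTTNNss) = 1/256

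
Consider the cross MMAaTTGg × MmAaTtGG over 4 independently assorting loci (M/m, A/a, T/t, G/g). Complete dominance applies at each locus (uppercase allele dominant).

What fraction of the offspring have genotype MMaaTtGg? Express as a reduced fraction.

MMAaTTGg gametes: MATG×4, MATg×4, MaTG×4, MaTg×4
MmAaTtGG gametes: MATG×2, MAtG×2, MaTG×2, MatG×2, mATG×2, mAtG×2, maTG×2, matG×2
MMAaTTGg×MmAaTtGG grid (16·16=256): MMAATTGG=8 MMAATTGg=8 MMAATtGG=8 MMAATtGg=8 MMAaTTGG=16 MMAaTTGg=16 MMAaTtGG=16 MMAaTtGg=16 MMaaTTGG=8 MMaaTTGg=8 MMaaTtGG=8 MMaaTtGg=8 MmAATTGG=8 MmAATTGg=8 MmAATtGG=8 MmAATtGg=8 MmAaTTGG=16 MmAaTTGg=16 MmAaTtGG=16 MmAaTtGg=16 MmaaTTGG=8 MmaaTTGg=8 MmaaTtGG=8 MmaaTtGg=8
MMaaTtGg hits 8/256; gcd=8; 8÷8/256÷8 = 1/32

P(MMaaTtGg) = 1/32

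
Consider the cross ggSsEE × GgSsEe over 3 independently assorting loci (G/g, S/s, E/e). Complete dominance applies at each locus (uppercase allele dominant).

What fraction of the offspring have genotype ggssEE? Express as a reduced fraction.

ggSsEE gametes: gSE×4, gsE×4
GgSsEe gametes: GSE×1, GSe×1, GsE×1, Gse×1, gSE×1, gSe×1, gsE×1, gse×1
ggSsEE×GgSsEe grid (8·8=64): GgSSEE=4 GgSSEe=4 GgSsEE=8 GgSsEe=8 GgssEE=4 GgssEe=4 ggSSEE=4 ggSSEe=4 ggSsEE=8 ggSsEe=8 ggssEE=4 ggssEe=4
ggssEE hits 4/64; gcd=4; 4÷4/64÷4 = 1/16

P(ggssEE) = 1/16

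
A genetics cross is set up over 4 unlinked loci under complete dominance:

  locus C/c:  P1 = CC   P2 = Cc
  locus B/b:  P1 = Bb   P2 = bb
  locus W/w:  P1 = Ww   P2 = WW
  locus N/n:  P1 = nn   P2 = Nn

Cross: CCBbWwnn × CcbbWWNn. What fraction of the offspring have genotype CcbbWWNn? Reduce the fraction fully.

P(CcbbWWNn) = 1/16

CCBbWwnn gametes: CBWn×4, CBwn×4, CbWn×4, Cbwn×4
CcbbWWNn gametes: CbWN×4, CbWn×4, cbWN×4, cbWn×4
CCBbWwnn×CcbbWWNn grid (16·16=256): CCBbWWNn=16 CCBbWWnn=16 CCBbWwNn=16 CCBbWwnn=16 CCbbWWNn=16 CCbbWWnn=16 CCbbWwNn=16 CCbbWwnn=16 CcBbWWNn=16 CcBbWWnn=16 CcBbWwNn=16 CcBbWwnn=16 CcbbWWNn=16 CcbbWWnn=16 CcbbWwNn=16 CcbbWwnn=16
CcbbWWNn hits 16/256; gcd=16; 16÷16/256÷16 = 1/16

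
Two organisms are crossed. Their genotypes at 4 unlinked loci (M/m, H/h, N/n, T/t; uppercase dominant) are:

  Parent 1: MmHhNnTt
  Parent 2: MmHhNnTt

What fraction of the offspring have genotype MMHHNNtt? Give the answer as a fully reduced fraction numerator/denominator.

P(MMHHNNtt) = 1/256

MmHhNnTt gametes: MHNT×1, MHNt×1, MHnT×1, MHnt×1, MhNT×1, MhNt×1, MhnT×1, Mhnt×1, mHNT×1, mHNt×1, mHnT×1, mHnt×1, mhNT×1, mhNt×1, mhnT×1, mhnt×1
MmHhNnTt gametes: MHNT×1, MHNt×1, MHnT×1, MHnt×1, MhNT×1, MhNt×1, MhnT×1, Mhnt×1, mHNT×1, mHNt×1, mHnT×1, mHnt×1, mhNT×1, mhNt×1, mhnT×1, mhnt×1
MmHhNnTt×MmHhNnTt grid (16·16=256): MMHHNNTT=1 MMHHNNTt=2 MMHHNNtt=1 MMHHNnTT=2 MMHHNnTt=4 MMHHNntt=2 MMHHnnTT=1 MMHHnnTt=2 MMHHnntt=1 MMHhNNTT=2 MMHhNNTt=4 MMHhNNtt=2 MMHhNnTT=4 MMHhNnTt=8 MMHhNntt=4 MMHhnnTT=2 MMHhnnTt=4 MMHhnntt=2 MMhhNNTT=1 MMhhNNTt=2 MMhhNNtt=1 MMhhNnTT=2 MMhhNnTt=4 MMhhNntt=2 MMhhnnTT=1 MMhhnnTt=2 MMhhnntt=1 MmHHNNTT=2 MmHHNNTt=4 MmHHNNtt=2 MmHHNnTT=4 MmHHNnTt=8 MmHHNntt=4 MmHHnnTT=2 MmHHnnTt=4 MmHHnntt=2 MmHhNNTT=4 MmHhNNTt=8 MmHhNNtt=4 MmHhNnTT=8 MmHhNnTt=16 MmHhNntt=8 MmHhnnTT=4 MmHhnnTt=8 MmHhnntt=4 MmhhNNTT=2 MmhhNNTt=4 MmhhNNtt=2 MmhhNnTT=4 MmhhNnTt=8 MmhhNntt=4 MmhhnnTT=2 MmhhnnTt=4 Mmhhnntt=2 mmHHNNTT=1 mmHHNNTt=2 mmHHNNtt=1 mmHHNnTT=2 mmHHNnTt=4 mmHHNntt=2 mmHHnnTT=1 mmHHnnTt=2 mmHHnntt=1 mmHhNNTT=2 mmHhNNTt=4 mmHhNNtt=2 mmHhNnTT=4 mmHhNnTt=8 mmHhNntt=4 mmHhnnTT=2 mmHhnnTt=4 mmHhnntt=2 mmhhNNTT=1 mmhhNNTt=2 mmhhNNtt=1 mmhhNnTT=2 mmhhNnTt=4 mmhhNntt=2 mmhhnnTT=1 mmhhnnTt=2 mmhhnntt=1
MMHHNNtt hits 1/256; gcd=1; 1÷1/256÷1 = 1/256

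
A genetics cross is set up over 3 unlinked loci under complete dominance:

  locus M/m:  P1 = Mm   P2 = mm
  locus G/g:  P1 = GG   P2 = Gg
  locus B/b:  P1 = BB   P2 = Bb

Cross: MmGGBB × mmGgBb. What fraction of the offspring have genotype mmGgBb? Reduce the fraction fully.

MmGGBB gametes: MGB×4, mGB×4
mmGgBb gametes: mGB×2, mGb×2, mgB×2, mgb×2
MmGGBB×mmGgBb grid (8·8=64): MmGGBB=8 MmGGBb=8 MmGgBB=8 MmGgBb=8 mmGGBB=8 mmGGBb=8 mmGgBB=8 mmGgBb=8
mmGgBb hits 8/64; gcd=8; 8÷8/64÷8 = 1/8

P(mmGgBb) = 1/8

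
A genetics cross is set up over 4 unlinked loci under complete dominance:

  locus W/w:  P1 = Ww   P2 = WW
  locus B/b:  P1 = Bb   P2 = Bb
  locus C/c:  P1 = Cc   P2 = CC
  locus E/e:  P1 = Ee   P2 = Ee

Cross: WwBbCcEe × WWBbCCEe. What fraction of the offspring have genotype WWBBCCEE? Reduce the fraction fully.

P(WWBBCCEE) = 1/64

WwBbCcEe gametes: WBCE×1, WBCe×1, WBcE×1, WBce×1, WbCE×1, WbCe×1, WbcE×1, Wbce×1, wBCE×1, wBCe×1, wBcE×1, wBce×1, wbCE×1, wbCe×1, wbcE×1, wbce×1
WWBbCCEe gametes: WBCE×4, WBCe×4, WbCE×4, WbCe×4
WwBbCcEe×WWBbCCEe grid (16·16=256): WWBBCCEE=4 WWBBCCEe=8 WWBBCCee=4 WWBBCcEE=4 WWBBCcEe=8 WWBBCcee=4 WWBbCCEE=8 WWBbCCEe=16 WWBbCCee=8 WWBbCcEE=8 WWBbCcEe=16 WWBbCcee=8 WWbbCCEE=4 WWbbCCEe=8 WWbbCCee=4 WWbbCcEE=4 WWbbCcEe=8 WWbbCcee=4 WwBBCCEE=4 WwBBCCEe=8 WwBBCCee=4 WwBBCcEE=4 WwBBCcEe=8 WwBBCcee=4 WwBbCCEE=8 WwBbCCEe=16 WwBbCCee=8 WwBbCcEE=8 WwBbCcEe=16 WwBbCcee=8 WwbbCCEE=4 WwbbCCEe=8 WwbbCCee=4 WwbbCcEE=4 WwbbCcEe=8 WwbbCcee=4
WWBBCCEE hits 4/256; gcd=4; 4÷4/256÷4 = 1/64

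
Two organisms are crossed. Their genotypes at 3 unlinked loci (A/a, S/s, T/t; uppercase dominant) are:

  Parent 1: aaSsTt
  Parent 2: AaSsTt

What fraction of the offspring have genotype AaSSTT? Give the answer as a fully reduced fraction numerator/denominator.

P(AaSSTT) = 1/32

aaSsTt gametes: aST×2, aSt×2, asT×2, ast×2
AaSsTt gametes: AST×1, ASt×1, AsT×1, Ast×1, aST×1, aSt×1, asT×1, ast×1
aaSsTt×AaSsTt grid (8·8=64): AaSSTT=2 AaSSTt=4 AaSStt=2 AaSsTT=4 AaSsTt=8 AaSstt=4 AassTT=2 AassTt=4 Aasstt=2 aaSSTT=2 aaSSTt=4 aaSStt=2 aaSsTT=4 aaSsTt=8 aaSstt=4 aassTT=2 aassTt=4 aasstt=2
AaSSTT hits 2/64; gcd=2; 2÷2/64÷2 = 1/32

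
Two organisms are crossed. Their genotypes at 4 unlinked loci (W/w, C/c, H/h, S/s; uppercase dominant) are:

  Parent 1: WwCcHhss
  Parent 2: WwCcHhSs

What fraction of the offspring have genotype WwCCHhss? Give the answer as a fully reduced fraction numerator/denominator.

WwCcHhss gametes: WCHs×2, WChs×2, WcHs×2, Wchs×2, wCHs×2, wChs×2, wcHs×2, wchs×2
WwCcHhSs gametes: WCHS×1, WCHs×1, WChS×1, WChs×1, WcHS×1, WcHs×1, WchS×1, Wchs×1, wCHS×1, wCHs×1, wChS×1, wChs×1, wcHS×1, wcHs×1, wchS×1, wchs×1
WwCcHhss×WwCcHhSs grid (16·16=256): WWCCHHSs=2 WWCCHHss=2 WWCCHhSs=4 WWCCHhss=4 WWCChhSs=2 WWCChhss=2 WWCcHHSs=4 WWCcHHss=4 WWCcHhSs=8 WWCcHhss=8 WWCchhSs=4 WWCchhss=4 WWccHHSs=2 WWccHHss=2 WWccHhSs=4 WWccHhss=4 WWcchhSs=2 WWcchhss=2 WwCCHHSs=4 WwCCHHss=4 WwCCHhSs=8 WwCCHhss=8 WwCChhSs=4 WwCChhss=4 WwCcHHSs=8 WwCcHHss=8 WwCcHhSs=16 WwCcHhss=16 WwCchhSs=8 WwCchhss=8 WwccHHSs=4 WwccHHss=4 WwccHhSs=8 WwccHhss=8 WwcchhSs=4 Wwcchhss=4 wwCCHHSs=2 wwCCHHss=2 wwCCHhSs=4 wwCCHhss=4 wwCChhSs=2 wwCChhss=2 wwCcHHSs=4 wwCcHHss=4 wwCcHhSs=8 wwCcHhss=8 wwCchhSs=4 wwCchhss=4 wwccHHSs=2 wwccHHss=2 wwccHhSs=4 wwccHhss=4 wwcchhSs=2 wwcchhss=2
WwCCHhss hits 8/256; gcd=8; 8÷8/256÷8 = 1/32

P(WwCCHhss) = 1/32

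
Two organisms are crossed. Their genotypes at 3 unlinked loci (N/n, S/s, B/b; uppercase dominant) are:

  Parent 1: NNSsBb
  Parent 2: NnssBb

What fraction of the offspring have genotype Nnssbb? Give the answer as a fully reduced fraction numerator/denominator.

NNSsBb gametes: NSB×2, NSb×2, NsB×2, Nsb×2
NnssBb gametes: NsB×2, Nsb×2, nsB×2, nsb×2
NNSsBb×NnssBb grid (8·8=64): NNSsBB=4 NNSsBb=8 NNSsbb=4 NNssBB=4 NNssBb=8 NNssbb=4 NnSsBB=4 NnSsBb=8 NnSsbb=4 NnssBB=4 NnssBb=8 Nnssbb=4
Nnssbb hits 4/64; gcd=4; 4÷4/64÷4 = 1/16

P(Nnssbb) = 1/16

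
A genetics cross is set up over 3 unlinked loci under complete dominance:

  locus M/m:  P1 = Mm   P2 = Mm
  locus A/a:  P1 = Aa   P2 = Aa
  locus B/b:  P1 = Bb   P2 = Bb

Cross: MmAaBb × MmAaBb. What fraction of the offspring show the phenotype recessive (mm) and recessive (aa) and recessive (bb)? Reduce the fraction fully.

P(mm aa bb) = 1/64

MmAaBb gametes: MAB×1, MAb×1, MaB×1, Mab×1, mAB×1, mAb×1, maB×1, mab×1
MmAaBb gametes: MAB×1, MAb×1, MaB×1, Mab×1, mAB×1, mAb×1, maB×1, mab×1
MmAaBb×MmAaBb grid (8·8=64): MMAABB=1 MMAABb=2 MMAAbb=1 MMAaBB=2 MMAaBb=4 MMAabb=2 MMaaBB=1 MMaaBb=2 MMaabb=1 MmAABB=2 MmAABb=4 MmAAbb=2 MmAaBB=4 MmAaBb=8 MmAabb=4 MmaaBB=2 MmaaBb=4 Mmaabb=2 mmAABB=1 mmAABb=2 mmAAbb=1 mmAaBB=2 mmAaBb=4 mmAabb=2 mmaaBB=1 mmaaBb=2 mmaabb=1
mm aa bb hits 1/64; gcd=1; 1÷1/64÷1 = 1/64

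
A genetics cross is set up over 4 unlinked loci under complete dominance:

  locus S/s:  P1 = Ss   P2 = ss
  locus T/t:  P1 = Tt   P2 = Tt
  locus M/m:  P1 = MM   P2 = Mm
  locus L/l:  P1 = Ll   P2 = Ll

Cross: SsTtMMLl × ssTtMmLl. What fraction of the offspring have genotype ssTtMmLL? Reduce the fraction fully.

P(ssTtMmLL) = 1/32

SsTtMMLl gametes: STML×2, STMl×2, StML×2, StMl×2, sTML×2, sTMl×2, stML×2, stMl×2
ssTtMmLl gametes: sTML×2, sTMl×2, sTmL×2, sTml×2, stML×2, stMl×2, stmL×2, stml×2
SsTtMMLl×ssTtMmLl grid (16·16=256): SsTTMMLL=4 SsTTMMLl=8 SsTTMMll=4 SsTTMmLL=4 SsTTMmLl=8 SsTTMmll=4 SsTtMMLL=8 SsTtMMLl=16 SsTtMMll=8 SsTtMmLL=8 SsTtMmLl=16 SsTtMmll=8 SsttMMLL=4 SsttMMLl=8 SsttMMll=4 SsttMmLL=4 SsttMmLl=8 SsttMmll=4 ssTTMMLL=4 ssTTMMLl=8 ssTTMMll=4 ssTTMmLL=4 ssTTMmLl=8 ssTTMmll=4 ssTtMMLL=8 ssTtMMLl=16 ssTtMMll=8 ssTtMmLL=8 ssTtMmLl=16 ssTtMmll=8 ssttMMLL=4 ssttMMLl=8 ssttMMll=4 ssttMmLL=4 ssttMmLl=8 ssttMmll=4
ssTtMmLL hits 8/256; gcd=8; 8÷8/256÷8 = 1/32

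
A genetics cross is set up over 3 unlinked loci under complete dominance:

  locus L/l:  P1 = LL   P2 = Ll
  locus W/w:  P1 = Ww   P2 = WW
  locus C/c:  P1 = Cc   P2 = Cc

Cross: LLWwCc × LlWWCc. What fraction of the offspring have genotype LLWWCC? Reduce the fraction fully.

P(LLWWCC) = 1/16

LLWwCc gametes: LWC×2, LWc×2, LwC×2, Lwc×2
LlWWCc gametes: LWC×2, LWc×2, lWC×2, lWc×2
LLWwCc×LlWWCc grid (8·8=64): LLWWCC=4 LLWWCc=8 LLWWcc=4 LLWwCC=4 LLWwCc=8 LLWwcc=4 LlWWCC=4 LlWWCc=8 LlWWcc=4 LlWwCC=4 LlWwCc=8 LlWwcc=4
LLWWCC hits 4/64; gcd=4; 4÷4/64÷4 = 1/16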